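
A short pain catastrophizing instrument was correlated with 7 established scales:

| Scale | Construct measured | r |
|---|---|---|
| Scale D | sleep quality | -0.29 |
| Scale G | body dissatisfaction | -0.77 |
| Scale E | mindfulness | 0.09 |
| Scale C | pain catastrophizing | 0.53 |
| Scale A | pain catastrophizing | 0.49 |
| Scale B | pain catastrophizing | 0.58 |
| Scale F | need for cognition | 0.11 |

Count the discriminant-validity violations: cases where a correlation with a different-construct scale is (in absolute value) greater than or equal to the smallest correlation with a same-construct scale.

Convergent (same construct = pain catastrophizing): Scale C, Scale A, Scale B.
Smallest convergent = 0.49. Discriminant |r|: 0.29, 0.77, 0.09, 0.11; count ≥ 0.49 → 1.

1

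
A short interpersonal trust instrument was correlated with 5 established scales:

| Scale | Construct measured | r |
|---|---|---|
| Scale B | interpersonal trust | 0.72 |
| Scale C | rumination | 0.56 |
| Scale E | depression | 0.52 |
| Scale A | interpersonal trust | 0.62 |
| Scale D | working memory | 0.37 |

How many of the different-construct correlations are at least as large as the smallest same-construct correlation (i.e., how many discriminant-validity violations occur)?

Convergent (same construct = interpersonal trust): Scale B, Scale A.
Smallest convergent = 0.62. Discriminant values: 0.56, 0.52, 0.37; count ≥ 0.62 → 0.

0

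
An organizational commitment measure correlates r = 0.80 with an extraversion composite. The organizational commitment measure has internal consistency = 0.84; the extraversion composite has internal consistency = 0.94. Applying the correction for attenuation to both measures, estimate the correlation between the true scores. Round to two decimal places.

r_true = r_obs / √(r_xx · r_yy) = 0.80 / √(0.84 × 0.94) = 0.80 / √0.7896 = 0.80 / 0.8886 ≈ 0.90.

0.90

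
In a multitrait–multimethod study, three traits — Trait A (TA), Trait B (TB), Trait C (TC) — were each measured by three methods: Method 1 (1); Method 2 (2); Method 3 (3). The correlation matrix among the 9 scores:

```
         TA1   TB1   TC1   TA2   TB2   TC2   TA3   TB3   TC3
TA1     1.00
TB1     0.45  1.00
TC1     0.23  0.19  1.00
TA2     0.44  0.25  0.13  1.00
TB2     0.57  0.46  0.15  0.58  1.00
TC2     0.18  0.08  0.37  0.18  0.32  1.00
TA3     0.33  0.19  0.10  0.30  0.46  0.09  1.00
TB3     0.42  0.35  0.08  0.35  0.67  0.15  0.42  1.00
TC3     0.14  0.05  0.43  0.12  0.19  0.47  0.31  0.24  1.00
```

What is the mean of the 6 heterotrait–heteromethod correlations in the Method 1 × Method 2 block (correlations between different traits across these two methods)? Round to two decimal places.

HTHM values (method 1 × method 2): 0.57, 0.18, 0.25, 0.08, 0.13, 0.15; mean = 1.36/6 = 0.23.

0.23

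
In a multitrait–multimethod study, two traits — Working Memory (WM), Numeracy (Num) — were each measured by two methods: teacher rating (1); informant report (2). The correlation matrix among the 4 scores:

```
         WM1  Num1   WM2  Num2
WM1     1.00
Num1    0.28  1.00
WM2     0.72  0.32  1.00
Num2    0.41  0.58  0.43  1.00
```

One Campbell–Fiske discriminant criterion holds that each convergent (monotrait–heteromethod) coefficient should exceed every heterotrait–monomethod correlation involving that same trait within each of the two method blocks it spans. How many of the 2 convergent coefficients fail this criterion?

0

Checking each validity diagonal entry against its comparison values:
WM (methods 1·2): 0.72 vs {0.28, 0.43} → pass.
Num (methods 1·2): 0.58 vs {0.28, 0.43} → pass.
0 of 2 fail.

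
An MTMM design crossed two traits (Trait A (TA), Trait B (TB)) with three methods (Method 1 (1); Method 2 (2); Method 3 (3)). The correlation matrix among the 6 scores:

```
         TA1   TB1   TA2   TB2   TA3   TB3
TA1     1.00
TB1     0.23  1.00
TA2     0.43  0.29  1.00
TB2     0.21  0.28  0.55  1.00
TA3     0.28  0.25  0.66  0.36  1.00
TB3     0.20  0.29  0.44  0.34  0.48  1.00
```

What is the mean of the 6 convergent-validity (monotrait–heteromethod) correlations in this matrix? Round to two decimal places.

Convergent values: 0.43, 0.28, 0.66, 0.28, 0.29, 0.34; mean = 2.28/6 = 0.38.

0.38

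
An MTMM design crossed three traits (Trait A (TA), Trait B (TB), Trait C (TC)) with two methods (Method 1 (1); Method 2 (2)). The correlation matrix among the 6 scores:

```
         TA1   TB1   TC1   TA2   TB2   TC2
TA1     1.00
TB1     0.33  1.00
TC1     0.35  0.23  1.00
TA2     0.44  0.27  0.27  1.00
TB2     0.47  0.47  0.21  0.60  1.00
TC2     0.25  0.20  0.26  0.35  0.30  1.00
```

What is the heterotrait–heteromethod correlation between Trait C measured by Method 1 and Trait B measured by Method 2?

0.21

Different traits and methods: r(TC1, TB2) = 0.21.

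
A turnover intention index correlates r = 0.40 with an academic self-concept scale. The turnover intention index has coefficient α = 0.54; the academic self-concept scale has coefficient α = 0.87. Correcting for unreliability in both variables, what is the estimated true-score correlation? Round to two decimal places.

0.58

r_true = r_obs / √(r_xx · r_yy) = 0.40 / √(0.54 × 0.87) = 0.40 / √0.4698 = 0.40 / 0.6854 ≈ 0.58.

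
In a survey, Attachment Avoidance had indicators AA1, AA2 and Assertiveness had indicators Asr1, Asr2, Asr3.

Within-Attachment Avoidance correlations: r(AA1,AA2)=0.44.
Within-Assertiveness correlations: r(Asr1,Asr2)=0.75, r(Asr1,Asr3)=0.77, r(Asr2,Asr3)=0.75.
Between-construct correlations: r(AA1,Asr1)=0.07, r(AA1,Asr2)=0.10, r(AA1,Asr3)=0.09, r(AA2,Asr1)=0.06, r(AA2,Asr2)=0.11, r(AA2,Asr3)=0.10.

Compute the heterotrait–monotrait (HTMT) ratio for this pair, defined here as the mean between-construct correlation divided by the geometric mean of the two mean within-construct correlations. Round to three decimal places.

Mean heterotrait r = 0.53/6 = 0.0883.
Mean within-AA = 0.44/1 = 0.4400; mean within-Asr = 2.27/3 = 0.7567.
Geometric mean = √(0.4400 × 0.7567) = 0.5770.
HTMT = 0.0883 / 0.5770 = 0.153.

0.153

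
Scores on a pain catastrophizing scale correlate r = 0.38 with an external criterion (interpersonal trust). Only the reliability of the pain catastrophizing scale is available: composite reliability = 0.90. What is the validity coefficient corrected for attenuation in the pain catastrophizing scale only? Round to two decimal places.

0.40

Single correction: r_c = r_obs / √r_xx = 0.38 / √0.90 = 0.38 / 0.9487 ≈ 0.40.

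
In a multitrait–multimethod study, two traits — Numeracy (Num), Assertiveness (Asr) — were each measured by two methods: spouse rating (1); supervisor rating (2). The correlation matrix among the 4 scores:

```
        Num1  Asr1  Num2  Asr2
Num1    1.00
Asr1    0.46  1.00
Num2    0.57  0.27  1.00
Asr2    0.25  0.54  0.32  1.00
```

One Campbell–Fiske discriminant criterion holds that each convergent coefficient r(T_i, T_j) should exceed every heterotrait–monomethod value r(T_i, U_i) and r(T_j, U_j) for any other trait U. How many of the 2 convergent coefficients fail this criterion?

Each convergent coefficient versus the relevant comparison correlations:
Num (methods 1·2): 0.57 vs {0.46, 0.32} → pass.
Asr (methods 1·2): 0.54 vs {0.46, 0.32} → pass.
0 of 2 fail.

0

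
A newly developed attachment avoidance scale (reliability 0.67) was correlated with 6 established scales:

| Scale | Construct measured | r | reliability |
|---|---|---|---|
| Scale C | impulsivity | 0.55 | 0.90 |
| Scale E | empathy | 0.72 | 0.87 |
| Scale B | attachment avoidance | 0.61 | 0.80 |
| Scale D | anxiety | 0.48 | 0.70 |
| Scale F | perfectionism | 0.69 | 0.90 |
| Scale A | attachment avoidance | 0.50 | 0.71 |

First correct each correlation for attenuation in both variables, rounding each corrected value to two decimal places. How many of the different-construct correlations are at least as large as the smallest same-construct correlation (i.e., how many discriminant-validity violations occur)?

2

Disattenuated r (r / √(r_scale · r_new)):
  Scale C (disc): 0.55 / √(0.90·0.67) = 0.71
  Scale E (disc): 0.72 / √(0.87·0.67) = 0.94
  Scale B (conv): 0.61 / √(0.80·0.67) = 0.83
  Scale D (disc): 0.48 / √(0.70·0.67) = 0.70
  Scale F (disc): 0.69 / √(0.90·0.67) = 0.89
  Scale A (conv): 0.50 / √(0.71·0.67) = 0.72
Smallest convergent = 0.72. Discriminant values: 0.71, 0.94, 0.70, 0.89; count ≥ 0.72 → 2.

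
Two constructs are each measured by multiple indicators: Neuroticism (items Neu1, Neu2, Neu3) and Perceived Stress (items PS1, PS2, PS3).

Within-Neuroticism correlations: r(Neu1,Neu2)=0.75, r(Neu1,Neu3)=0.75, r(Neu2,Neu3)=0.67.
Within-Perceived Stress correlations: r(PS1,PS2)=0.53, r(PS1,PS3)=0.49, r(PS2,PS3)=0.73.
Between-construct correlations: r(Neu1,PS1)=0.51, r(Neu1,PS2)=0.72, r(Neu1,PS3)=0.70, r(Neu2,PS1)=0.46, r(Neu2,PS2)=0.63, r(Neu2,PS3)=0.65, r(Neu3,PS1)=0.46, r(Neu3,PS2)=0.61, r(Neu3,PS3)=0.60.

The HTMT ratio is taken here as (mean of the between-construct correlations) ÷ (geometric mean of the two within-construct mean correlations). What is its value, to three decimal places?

Mean heterotrait r = 5.34/9 = 0.5933.
Mean within-Neu = 2.17/3 = 0.7233; mean within-PS = 1.75/3 = 0.5833.
Geometric mean = √(0.7233 × 0.5833) = 0.6495.
HTMT = 0.5933 / 0.6495 = 0.913.

0.913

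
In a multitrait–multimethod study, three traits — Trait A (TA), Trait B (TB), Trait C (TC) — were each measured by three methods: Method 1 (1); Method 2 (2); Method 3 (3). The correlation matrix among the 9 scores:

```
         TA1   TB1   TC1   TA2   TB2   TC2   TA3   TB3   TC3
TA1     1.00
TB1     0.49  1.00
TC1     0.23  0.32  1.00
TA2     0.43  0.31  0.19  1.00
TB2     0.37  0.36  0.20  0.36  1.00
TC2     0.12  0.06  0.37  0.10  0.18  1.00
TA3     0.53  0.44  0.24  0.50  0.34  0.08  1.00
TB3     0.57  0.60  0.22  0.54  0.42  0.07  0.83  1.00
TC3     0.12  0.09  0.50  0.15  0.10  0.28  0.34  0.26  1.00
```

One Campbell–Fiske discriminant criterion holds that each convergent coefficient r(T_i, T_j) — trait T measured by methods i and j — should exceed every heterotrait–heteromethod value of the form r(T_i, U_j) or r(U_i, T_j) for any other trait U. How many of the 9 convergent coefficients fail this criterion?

Each convergent coefficient versus the relevant comparison correlations:
TA (methods 1·2): 0.43 vs {0.37, 0.31, 0.12, 0.19} → pass.
TA (methods 1·3): 0.53 vs {0.57, 0.44, 0.12, 0.24} → fail.
TA (methods 2·3): 0.50 vs {0.54, 0.34, 0.15, 0.08} → fail.
TB (methods 1·2): 0.36 vs {0.31, 0.37, 0.06, 0.20} → fail.
TB (methods 1·3): 0.60 vs {0.44, 0.57, 0.09, 0.22} → pass.
TB (methods 2·3): 0.42 vs {0.34, 0.54, 0.10, 0.07} → fail.
TC (methods 1·2): 0.37 vs {0.19, 0.12, 0.20, 0.06} → pass.
TC (methods 1·3): 0.50 vs {0.24, 0.12, 0.22, 0.09} → pass.
TC (methods 2·3): 0.28 vs {0.08, 0.15, 0.07, 0.10} → pass.
4 of 9 fail.

4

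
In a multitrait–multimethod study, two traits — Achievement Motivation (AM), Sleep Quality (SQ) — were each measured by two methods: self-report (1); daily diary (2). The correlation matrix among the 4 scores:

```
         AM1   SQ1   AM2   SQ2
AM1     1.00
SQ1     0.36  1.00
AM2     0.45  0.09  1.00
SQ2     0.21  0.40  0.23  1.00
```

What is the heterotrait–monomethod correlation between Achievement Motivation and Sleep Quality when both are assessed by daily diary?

Different traits, same method: r(AM2, SQ2) = 0.23.

0.23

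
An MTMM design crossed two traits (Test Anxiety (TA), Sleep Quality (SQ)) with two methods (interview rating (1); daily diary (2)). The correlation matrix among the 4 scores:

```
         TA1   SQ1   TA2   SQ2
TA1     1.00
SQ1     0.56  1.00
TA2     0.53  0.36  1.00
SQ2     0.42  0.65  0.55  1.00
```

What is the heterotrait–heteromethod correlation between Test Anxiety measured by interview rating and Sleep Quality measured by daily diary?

0.42

Different traits and methods: r(TA1, SQ2) = 0.42.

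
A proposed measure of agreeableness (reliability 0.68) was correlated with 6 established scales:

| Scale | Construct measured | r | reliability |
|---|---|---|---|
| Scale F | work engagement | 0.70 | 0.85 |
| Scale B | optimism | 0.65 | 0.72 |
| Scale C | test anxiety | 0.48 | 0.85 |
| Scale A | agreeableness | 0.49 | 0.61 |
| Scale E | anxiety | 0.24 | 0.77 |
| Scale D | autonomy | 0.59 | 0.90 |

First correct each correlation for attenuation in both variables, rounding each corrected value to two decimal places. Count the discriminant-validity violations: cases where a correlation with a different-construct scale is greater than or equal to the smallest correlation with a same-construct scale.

Disattenuated r (r / √(r_scale · r_new)):
  Scale F (disc): 0.70 / √(0.85·0.68) = 0.92
  Scale B (disc): 0.65 / √(0.72·0.68) = 0.93
  Scale C (disc): 0.48 / √(0.85·0.68) = 0.63
  Scale A (conv): 0.49 / √(0.61·0.68) = 0.76
  Scale E (disc): 0.24 / √(0.77·0.68) = 0.33
  Scale D (disc): 0.59 / √(0.90·0.68) = 0.75
Smallest convergent = 0.76. Discriminant values: 0.92, 0.93, 0.63, 0.33, 0.75; count ≥ 0.76 → 2.

2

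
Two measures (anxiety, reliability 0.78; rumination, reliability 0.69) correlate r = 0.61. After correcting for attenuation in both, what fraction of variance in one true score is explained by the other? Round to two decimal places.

Disattenuated r = 0.61 / √(0.78 × 0.69) = 0.61 / 0.7336 = 0.8315.
Shared true-score variance = 0.8315² = 0.6914 ≈ 0.69.

0.69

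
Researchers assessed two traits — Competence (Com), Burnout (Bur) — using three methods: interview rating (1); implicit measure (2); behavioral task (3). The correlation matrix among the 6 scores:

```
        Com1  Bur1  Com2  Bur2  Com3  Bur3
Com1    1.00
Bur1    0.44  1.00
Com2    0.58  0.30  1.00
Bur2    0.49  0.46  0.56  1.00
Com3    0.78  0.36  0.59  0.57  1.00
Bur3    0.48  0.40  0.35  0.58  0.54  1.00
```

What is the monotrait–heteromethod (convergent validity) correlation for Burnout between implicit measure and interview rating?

Same trait (Bur), different methods: r(Bur2, Bur1) = 0.46.

0.46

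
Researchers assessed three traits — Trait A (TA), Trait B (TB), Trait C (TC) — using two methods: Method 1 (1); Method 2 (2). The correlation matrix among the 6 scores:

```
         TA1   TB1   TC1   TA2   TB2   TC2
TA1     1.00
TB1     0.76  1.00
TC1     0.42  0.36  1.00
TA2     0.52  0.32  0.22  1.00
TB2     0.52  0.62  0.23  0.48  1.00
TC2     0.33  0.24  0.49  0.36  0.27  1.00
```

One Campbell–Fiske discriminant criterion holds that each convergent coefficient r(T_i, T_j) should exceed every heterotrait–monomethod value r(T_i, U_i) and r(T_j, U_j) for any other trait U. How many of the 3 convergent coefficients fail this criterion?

2

Checking each validity diagonal entry against its comparison values:
TA (methods 1·2): 0.52 vs {0.76, 0.48, 0.42, 0.36} → fail.
TB (methods 1·2): 0.62 vs {0.76, 0.48, 0.36, 0.27} → fail.
TC (methods 1·2): 0.49 vs {0.42, 0.36, 0.36, 0.27} → pass.
2 of 3 fail.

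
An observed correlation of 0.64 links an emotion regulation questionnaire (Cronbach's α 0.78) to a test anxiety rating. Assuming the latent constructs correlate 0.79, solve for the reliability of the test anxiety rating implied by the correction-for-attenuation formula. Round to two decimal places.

r_true = r_obs / √(r_xx · r_yy) ⇒ 0.79 = 0.64 / √(0.78 · r_yy).
√(0.78 · r_yy) = 0.64 / 0.79 = 0.8101; 0.78 · r_yy = 0.6563; r_yy = 0.6563 / 0.78 ≈ 0.84.

0.84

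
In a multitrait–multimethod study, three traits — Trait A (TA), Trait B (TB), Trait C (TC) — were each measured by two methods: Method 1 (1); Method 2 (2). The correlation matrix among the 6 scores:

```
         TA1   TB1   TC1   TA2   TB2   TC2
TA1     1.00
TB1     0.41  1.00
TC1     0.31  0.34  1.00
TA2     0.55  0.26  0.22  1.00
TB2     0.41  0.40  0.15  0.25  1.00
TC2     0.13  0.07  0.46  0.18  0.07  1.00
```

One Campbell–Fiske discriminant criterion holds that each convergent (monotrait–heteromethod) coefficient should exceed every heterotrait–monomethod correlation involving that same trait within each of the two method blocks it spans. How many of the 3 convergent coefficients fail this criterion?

Checking each validity diagonal entry against its comparison values:
TA (methods 1·2): 0.55 vs {0.41, 0.25, 0.31, 0.18} → pass.
TB (methods 1·2): 0.40 vs {0.41, 0.25, 0.34, 0.07} → fail.
TC (methods 1·2): 0.46 vs {0.31, 0.18, 0.34, 0.07} → pass.
1 of 3 fail.

1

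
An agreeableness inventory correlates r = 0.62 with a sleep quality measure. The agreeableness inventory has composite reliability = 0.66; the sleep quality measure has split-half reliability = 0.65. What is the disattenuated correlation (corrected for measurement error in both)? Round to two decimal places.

r_true = r_obs / √(r_xx · r_yy) = 0.62 / √(0.66 × 0.65) = 0.62 / √0.4290 = 0.62 / 0.6550 ≈ 0.95.

0.95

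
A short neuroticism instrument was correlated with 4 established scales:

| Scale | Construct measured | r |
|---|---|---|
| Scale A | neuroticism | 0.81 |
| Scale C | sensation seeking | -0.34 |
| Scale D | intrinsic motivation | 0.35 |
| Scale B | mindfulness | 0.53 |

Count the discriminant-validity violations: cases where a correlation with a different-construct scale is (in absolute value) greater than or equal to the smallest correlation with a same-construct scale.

Convergent (same construct = neuroticism): Scale A.
Smallest convergent = 0.81. Discriminant |r|: 0.34, 0.35, 0.53; count ≥ 0.81 → 0.

0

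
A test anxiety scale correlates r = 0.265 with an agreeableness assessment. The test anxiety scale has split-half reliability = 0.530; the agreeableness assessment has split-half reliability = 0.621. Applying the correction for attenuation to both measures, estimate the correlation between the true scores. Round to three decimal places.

r_true = r_obs / √(r_xx · r_yy) = 0.265 / √(0.530 × 0.621) = 0.265 / √0.329130 = 0.265 / 0.5737 ≈ 0.462.

0.462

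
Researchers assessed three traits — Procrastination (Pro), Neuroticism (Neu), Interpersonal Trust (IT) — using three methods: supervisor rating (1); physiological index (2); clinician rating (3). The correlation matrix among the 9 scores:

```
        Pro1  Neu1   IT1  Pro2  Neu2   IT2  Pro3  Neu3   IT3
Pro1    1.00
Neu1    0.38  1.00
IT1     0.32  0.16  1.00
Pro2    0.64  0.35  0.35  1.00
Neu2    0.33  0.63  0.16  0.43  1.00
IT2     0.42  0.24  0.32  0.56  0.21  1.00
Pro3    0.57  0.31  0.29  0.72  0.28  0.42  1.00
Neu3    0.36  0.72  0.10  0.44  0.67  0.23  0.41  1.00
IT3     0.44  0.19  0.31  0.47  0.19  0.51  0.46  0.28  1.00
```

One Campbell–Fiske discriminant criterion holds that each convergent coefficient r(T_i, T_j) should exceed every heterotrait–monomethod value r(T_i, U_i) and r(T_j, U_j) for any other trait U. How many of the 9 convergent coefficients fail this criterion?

Each convergent coefficient versus the relevant comparison correlations:
Pro (methods 1·2): 0.64 vs {0.38, 0.43, 0.32, 0.56} → pass.
Pro (methods 1·3): 0.57 vs {0.38, 0.41, 0.32, 0.46} → pass.
Pro (methods 2·3): 0.72 vs {0.43, 0.41, 0.56, 0.46} → pass.
Neu (methods 1·2): 0.63 vs {0.38, 0.43, 0.16, 0.21} → pass.
Neu (methods 1·3): 0.72 vs {0.38, 0.41, 0.16, 0.28} → pass.
Neu (methods 2·3): 0.67 vs {0.43, 0.41, 0.21, 0.28} → pass.
IT (methods 1·2): 0.32 vs {0.32, 0.56, 0.16, 0.21} → fail.
IT (methods 1·3): 0.31 vs {0.32, 0.46, 0.16, 0.28} → fail.
IT (methods 2·3): 0.51 vs {0.56, 0.46, 0.21, 0.28} → fail.
3 of 9 fail.

3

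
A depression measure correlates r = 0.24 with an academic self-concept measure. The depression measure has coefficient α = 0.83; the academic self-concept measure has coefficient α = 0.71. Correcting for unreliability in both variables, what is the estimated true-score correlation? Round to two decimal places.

0.31

r_true = r_obs / √(r_xx · r_yy) = 0.24 / √(0.83 × 0.71) = 0.24 / √0.5893 = 0.24 / 0.7677 ≈ 0.31.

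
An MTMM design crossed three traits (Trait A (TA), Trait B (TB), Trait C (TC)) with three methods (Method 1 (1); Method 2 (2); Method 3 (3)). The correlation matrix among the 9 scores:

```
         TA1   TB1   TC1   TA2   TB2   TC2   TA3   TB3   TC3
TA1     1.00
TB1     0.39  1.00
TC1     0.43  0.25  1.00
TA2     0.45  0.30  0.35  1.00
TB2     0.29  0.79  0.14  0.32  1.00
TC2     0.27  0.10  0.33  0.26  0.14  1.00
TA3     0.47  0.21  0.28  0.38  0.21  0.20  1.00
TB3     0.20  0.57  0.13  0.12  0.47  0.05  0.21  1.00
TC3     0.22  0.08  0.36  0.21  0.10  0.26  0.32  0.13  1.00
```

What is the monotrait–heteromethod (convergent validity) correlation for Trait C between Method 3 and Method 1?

0.36

Same trait (TC), different methods: r(TC3, TC1) = 0.36.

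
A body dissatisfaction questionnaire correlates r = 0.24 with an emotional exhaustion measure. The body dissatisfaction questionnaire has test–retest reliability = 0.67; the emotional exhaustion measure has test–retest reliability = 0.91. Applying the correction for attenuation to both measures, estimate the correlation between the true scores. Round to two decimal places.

r_true = r_obs / √(r_xx · r_yy) = 0.24 / √(0.67 × 0.91) = 0.24 / √0.6097 = 0.24 / 0.7808 ≈ 0.31.

0.31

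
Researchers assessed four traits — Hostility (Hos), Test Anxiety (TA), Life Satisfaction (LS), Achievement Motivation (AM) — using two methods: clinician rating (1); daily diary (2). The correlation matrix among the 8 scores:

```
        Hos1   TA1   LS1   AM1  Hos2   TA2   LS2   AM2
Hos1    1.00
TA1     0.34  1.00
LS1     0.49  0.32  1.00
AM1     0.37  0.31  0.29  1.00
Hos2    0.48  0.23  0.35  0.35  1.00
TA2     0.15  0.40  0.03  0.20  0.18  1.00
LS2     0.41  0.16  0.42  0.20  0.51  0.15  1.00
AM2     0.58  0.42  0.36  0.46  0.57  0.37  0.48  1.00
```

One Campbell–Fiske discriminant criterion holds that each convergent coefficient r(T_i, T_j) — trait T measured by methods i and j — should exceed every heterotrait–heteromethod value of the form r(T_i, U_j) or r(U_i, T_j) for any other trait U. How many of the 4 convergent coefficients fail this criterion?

3

Convergent coefficients and their comparison sets:
Hos (methods 1·2): 0.48 vs {0.15, 0.23, 0.41, 0.35, 0.58, 0.35} → fail.
TA (methods 1·2): 0.40 vs {0.23, 0.15, 0.16, 0.03, 0.42, 0.20} → fail.
LS (methods 1·2): 0.42 vs {0.35, 0.41, 0.03, 0.16, 0.36, 0.20} → pass.
AM (methods 1·2): 0.46 vs {0.35, 0.58, 0.20, 0.42, 0.20, 0.36} → fail.
3 of 4 fail.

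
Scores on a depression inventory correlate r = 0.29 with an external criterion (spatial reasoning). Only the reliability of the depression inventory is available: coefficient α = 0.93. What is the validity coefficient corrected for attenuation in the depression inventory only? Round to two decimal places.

0.30

Single correction: r_c = r_obs / √r_xx = 0.29 / √0.93 = 0.29 / 0.9644 ≈ 0.30.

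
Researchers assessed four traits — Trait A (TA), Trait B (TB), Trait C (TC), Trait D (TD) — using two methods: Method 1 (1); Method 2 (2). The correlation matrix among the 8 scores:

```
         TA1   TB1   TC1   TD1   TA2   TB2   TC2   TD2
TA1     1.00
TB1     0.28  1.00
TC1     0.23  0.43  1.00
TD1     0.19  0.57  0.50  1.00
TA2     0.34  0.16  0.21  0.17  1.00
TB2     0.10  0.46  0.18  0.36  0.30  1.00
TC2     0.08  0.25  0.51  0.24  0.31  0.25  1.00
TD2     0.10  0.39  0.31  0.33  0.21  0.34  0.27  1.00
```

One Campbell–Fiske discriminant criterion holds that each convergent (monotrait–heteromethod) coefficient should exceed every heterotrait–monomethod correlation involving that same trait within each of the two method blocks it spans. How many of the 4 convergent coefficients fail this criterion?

Checking each validity diagonal entry against its comparison values:
TA (methods 1·2): 0.34 vs {0.28, 0.30, 0.23, 0.31, 0.19, 0.21} → pass.
TB (methods 1·2): 0.46 vs {0.28, 0.30, 0.43, 0.25, 0.57, 0.34} → fail.
TC (methods 1·2): 0.51 vs {0.23, 0.31, 0.43, 0.25, 0.50, 0.27} → pass.
TD (methods 1·2): 0.33 vs {0.19, 0.21, 0.57, 0.34, 0.50, 0.27} → fail.
2 of 4 fail.

2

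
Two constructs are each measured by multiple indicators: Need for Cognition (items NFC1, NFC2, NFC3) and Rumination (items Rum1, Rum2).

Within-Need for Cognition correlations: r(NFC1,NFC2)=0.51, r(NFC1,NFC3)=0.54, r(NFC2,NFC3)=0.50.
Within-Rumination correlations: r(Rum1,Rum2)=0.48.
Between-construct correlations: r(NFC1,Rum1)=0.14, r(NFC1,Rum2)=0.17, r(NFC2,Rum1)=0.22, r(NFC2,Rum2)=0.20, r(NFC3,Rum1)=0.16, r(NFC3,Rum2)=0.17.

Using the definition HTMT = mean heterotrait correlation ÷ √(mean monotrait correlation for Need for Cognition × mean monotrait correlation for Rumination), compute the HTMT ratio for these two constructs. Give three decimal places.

0.355

Mean heterotrait r = 1.06/6 = 0.1767.
Mean within-NFC = 1.55/3 = 0.5167; mean within-Rum = 0.48/1 = 0.4800.
Geometric mean = √(0.5167 × 0.4800) = 0.4980.
HTMT = 0.1767 / 0.4980 = 0.355.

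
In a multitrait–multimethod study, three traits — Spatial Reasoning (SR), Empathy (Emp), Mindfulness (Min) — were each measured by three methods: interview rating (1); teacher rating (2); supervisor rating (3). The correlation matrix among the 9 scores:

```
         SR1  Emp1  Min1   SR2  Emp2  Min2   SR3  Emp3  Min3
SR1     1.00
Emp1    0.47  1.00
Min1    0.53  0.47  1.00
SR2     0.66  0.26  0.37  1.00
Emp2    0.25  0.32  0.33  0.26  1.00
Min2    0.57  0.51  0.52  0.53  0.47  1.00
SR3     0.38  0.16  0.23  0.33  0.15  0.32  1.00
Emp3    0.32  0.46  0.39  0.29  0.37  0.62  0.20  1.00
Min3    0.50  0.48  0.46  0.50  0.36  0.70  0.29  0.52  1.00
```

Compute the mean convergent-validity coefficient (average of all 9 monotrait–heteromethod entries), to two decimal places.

0.47

Convergent values: 0.66, 0.38, 0.33, 0.32, 0.46, 0.37, 0.52, 0.46, 0.70; mean = 4.20/9 = 0.47.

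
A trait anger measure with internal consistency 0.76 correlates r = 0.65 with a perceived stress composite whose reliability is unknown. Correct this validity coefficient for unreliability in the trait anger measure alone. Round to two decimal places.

0.75

Single correction: r_c = r_obs / √r_xx = 0.65 / √0.76 = 0.65 / 0.8718 ≈ 0.75.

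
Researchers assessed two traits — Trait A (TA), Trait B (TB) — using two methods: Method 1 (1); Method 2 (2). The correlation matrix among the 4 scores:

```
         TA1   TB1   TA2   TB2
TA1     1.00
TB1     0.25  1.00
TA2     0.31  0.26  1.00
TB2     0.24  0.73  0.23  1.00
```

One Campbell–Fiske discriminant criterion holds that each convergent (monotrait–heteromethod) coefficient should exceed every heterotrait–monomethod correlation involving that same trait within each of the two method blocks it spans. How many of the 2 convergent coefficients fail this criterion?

0

Each convergent coefficient versus the relevant comparison correlations:
TA (methods 1·2): 0.31 vs {0.25, 0.23} → pass.
TB (methods 1·2): 0.73 vs {0.25, 0.23} → pass.
0 of 2 fail.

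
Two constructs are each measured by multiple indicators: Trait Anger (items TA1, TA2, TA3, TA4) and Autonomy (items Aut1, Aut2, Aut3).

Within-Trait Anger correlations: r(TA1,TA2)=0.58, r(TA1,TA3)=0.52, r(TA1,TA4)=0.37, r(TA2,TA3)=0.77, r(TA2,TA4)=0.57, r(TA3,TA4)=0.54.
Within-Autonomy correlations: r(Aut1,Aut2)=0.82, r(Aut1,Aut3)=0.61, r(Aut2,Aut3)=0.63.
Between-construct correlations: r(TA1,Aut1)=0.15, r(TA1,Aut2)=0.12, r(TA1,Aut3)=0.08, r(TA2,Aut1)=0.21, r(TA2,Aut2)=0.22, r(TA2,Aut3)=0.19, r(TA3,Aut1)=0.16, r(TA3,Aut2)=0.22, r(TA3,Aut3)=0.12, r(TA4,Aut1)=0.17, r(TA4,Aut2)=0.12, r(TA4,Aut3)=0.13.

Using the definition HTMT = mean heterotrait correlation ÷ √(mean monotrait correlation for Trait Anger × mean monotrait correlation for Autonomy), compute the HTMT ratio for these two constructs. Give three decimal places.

Mean heterotrait r = 1.89/12 = 0.1575.
Mean within-TA = 3.35/6 = 0.5583; mean within-Aut = 2.06/3 = 0.6867.
Geometric mean = √(0.5583 × 0.6867) = 0.6192.
HTMT = 0.1575 / 0.6192 = 0.254.

0.254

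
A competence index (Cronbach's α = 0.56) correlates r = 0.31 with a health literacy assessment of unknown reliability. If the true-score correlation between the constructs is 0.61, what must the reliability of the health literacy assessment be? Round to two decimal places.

r_true = r_obs / √(r_xx · r_yy) ⇒ 0.61 = 0.31 / √(0.56 · r_yy).
√(0.56 · r_yy) = 0.31 / 0.61 = 0.5082; 0.56 · r_yy = 0.2583; r_yy = 0.2583 / 0.56 ≈ 0.46.

0.46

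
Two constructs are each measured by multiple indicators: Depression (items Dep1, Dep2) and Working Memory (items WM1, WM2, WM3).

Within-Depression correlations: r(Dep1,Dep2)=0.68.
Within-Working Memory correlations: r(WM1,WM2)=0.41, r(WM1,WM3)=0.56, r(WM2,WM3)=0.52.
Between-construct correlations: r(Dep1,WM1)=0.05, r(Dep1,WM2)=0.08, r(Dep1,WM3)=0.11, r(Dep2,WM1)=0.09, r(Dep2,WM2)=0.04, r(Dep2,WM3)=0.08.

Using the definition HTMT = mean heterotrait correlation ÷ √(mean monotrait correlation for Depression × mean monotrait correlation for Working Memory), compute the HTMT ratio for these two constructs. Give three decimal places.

0.129

Mean heterotrait r = 0.45/6 = 0.0750.
Mean within-Dep = 0.68/1 = 0.6800; mean within-WM = 1.49/3 = 0.4967.
Geometric mean = √(0.6800 × 0.4967) = 0.5812.
HTMT = 0.0750 / 0.5812 = 0.129.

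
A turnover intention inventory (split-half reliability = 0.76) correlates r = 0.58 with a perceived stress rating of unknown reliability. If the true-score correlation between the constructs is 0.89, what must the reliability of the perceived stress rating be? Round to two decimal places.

0.56

r_true = r_obs / √(r_xx · r_yy) ⇒ 0.89 = 0.58 / √(0.76 · r_yy).
√(0.76 · r_yy) = 0.58 / 0.89 = 0.6517; 0.76 · r_yy = 0.4247; r_yy = 0.4247 / 0.76 ≈ 0.56.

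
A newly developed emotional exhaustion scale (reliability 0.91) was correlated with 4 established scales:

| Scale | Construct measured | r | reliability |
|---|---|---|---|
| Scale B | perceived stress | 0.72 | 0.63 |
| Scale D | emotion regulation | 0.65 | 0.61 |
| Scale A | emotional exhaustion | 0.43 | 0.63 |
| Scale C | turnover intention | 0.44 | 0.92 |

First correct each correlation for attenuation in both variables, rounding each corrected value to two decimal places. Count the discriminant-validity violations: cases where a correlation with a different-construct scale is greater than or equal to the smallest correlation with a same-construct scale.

2

Disattenuated r (r / √(r_scale · r_new)):
  Scale B (disc): 0.72 / √(0.63·0.91) = 0.95
  Scale D (disc): 0.65 / √(0.61·0.91) = 0.87
  Scale A (conv): 0.43 / √(0.63·0.91) = 0.57
  Scale C (disc): 0.44 / √(0.92·0.91) = 0.48
Smallest convergent = 0.57. Discriminant values: 0.95, 0.87, 0.48; count ≥ 0.57 → 2.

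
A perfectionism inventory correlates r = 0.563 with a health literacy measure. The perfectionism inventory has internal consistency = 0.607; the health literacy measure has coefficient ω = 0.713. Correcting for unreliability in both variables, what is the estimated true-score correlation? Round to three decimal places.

0.856

r_true = r_obs / √(r_xx · r_yy) = 0.563 / √(0.607 × 0.713) = 0.563 / √0.432791 = 0.563 / 0.6579 ≈ 0.856.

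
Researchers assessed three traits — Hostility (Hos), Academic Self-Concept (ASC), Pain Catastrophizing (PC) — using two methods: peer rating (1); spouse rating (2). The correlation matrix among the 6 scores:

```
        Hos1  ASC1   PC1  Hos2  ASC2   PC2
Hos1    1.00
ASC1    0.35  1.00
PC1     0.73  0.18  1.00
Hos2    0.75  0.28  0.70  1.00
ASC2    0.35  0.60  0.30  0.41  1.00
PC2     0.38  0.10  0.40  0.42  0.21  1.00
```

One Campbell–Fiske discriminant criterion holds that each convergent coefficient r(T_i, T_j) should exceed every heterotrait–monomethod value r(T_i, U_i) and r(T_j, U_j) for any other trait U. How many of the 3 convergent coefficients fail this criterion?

1

Checking each validity diagonal entry against its comparison values:
Hos (methods 1·2): 0.75 vs {0.35, 0.41, 0.73, 0.42} → pass.
ASC (methods 1·2): 0.60 vs {0.35, 0.41, 0.18, 0.21} → pass.
PC (methods 1·2): 0.40 vs {0.73, 0.42, 0.18, 0.21} → fail.
1 of 3 fail.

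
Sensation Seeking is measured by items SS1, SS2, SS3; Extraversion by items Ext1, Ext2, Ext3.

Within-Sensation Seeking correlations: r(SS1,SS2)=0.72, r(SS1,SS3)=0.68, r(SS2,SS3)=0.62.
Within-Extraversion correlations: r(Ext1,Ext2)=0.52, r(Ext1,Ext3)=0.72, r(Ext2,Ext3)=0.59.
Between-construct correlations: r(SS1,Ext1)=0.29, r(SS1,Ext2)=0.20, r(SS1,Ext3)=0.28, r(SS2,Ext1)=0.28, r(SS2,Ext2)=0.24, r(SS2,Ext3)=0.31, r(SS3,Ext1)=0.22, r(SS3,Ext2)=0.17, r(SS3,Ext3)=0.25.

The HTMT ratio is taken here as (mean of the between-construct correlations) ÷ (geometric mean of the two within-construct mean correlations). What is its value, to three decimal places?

0.388

Mean between = 2.24/9 = 0.2489.
Mean within-SS = 2.02/3 = 0.6733; mean within-Ext = 1.83/3 = 0.6100.
Geometric mean = √(0.6733 × 0.6100) = 0.6409.
HTMT = 0.2489 / 0.6409 = 0.388.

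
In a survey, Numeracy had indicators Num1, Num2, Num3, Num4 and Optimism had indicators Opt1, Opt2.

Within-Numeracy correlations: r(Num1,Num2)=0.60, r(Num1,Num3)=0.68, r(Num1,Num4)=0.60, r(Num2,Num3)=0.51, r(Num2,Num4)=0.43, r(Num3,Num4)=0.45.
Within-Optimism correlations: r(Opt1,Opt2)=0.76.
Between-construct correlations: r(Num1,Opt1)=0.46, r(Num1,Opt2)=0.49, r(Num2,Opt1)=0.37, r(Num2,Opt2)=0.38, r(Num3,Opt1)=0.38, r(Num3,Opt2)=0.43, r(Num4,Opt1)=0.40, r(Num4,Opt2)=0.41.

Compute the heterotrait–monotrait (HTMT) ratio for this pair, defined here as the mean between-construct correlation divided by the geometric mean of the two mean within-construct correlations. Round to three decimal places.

Mean between = 3.32/8 = 0.4150.
Mean within-Num = 3.27/6 = 0.5450; mean within-Opt = 0.76/1 = 0.7600.
Geometric mean = √(0.5450 × 0.7600) = 0.6436.
HTMT = 0.4150 / 0.6436 = 0.645.

0.645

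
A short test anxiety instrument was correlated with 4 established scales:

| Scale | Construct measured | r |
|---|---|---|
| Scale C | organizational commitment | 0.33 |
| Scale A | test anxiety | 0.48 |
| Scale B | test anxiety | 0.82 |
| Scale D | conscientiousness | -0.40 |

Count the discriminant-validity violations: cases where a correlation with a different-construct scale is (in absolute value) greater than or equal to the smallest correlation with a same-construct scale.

Convergent (same construct = test anxiety): Scale A, Scale B.
Smallest convergent = 0.48. Discriminant |r|: 0.33, 0.40; count ≥ 0.48 → 0.

0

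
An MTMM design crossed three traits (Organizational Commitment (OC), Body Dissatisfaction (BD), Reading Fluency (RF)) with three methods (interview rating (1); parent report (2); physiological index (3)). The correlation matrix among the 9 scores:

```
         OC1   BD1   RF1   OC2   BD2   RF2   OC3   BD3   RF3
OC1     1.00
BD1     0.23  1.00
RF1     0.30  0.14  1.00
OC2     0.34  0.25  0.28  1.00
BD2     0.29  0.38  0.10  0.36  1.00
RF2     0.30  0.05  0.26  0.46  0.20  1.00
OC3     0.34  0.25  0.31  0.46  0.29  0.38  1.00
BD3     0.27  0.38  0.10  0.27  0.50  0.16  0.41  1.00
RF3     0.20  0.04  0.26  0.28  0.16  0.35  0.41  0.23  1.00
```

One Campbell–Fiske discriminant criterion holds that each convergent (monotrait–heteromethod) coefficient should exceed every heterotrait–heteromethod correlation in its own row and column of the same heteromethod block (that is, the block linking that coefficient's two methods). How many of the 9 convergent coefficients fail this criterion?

Convergent coefficients and their comparison sets:
OC (methods 1·2): 0.34 vs {0.29, 0.25, 0.30, 0.28} → pass.
OC (methods 1·3): 0.34 vs {0.27, 0.25, 0.20, 0.31} → pass.
OC (methods 2·3): 0.46 vs {0.27, 0.29, 0.28, 0.38} → pass.
BD (methods 1·2): 0.38 vs {0.25, 0.29, 0.05, 0.10} → pass.
BD (methods 1·3): 0.38 vs {0.25, 0.27, 0.04, 0.10} → pass.
BD (methods 2·3): 0.50 vs {0.29, 0.27, 0.16, 0.16} → pass.
RF (methods 1·2): 0.26 vs {0.28, 0.30, 0.10, 0.05} → fail.
RF (methods 1·3): 0.26 vs {0.31, 0.20, 0.10, 0.04} → fail.
RF (methods 2·3): 0.35 vs {0.38, 0.28, 0.16, 0.16} → fail.
3 of 9 fail.

3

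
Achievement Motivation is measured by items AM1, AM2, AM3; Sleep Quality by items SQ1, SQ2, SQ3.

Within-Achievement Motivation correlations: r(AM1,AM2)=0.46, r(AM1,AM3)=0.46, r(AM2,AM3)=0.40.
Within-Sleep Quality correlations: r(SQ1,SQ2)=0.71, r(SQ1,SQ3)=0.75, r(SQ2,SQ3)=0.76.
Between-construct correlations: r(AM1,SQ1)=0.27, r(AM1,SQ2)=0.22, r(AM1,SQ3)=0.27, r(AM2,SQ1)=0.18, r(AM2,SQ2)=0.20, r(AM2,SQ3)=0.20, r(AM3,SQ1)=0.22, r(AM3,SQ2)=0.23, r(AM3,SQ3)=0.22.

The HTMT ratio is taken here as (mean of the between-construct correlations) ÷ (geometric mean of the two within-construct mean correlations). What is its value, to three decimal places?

Between-construct mean = 2.01/9 = 0.2233.
Mean within-AM = 1.32/3 = 0.4400; mean within-SQ = 2.22/3 = 0.7400.
Geometric mean = √(0.4400 × 0.7400) = 0.5706.
HTMT = 0.2233 / 0.5706 = 0.391.

0.391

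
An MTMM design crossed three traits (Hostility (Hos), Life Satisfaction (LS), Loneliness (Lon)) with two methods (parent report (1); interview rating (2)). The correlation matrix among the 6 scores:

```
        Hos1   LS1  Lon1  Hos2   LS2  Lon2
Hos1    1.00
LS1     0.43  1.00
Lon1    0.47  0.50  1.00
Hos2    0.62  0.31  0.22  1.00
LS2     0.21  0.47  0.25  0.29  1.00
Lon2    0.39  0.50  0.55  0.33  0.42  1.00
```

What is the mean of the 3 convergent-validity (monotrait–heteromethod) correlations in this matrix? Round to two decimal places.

Convergent values: 0.62, 0.47, 0.55; mean = 1.64/3 = 0.55.

0.55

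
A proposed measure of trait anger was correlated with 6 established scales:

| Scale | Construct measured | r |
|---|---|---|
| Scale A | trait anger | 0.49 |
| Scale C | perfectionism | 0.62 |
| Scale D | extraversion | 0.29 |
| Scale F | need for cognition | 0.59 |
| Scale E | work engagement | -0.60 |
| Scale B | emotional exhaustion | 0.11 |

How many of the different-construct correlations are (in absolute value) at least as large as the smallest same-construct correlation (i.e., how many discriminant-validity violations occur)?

3

Convergent (same construct = trait anger): Scale A.
Smallest convergent = 0.49. Discriminant |r|: 0.62, 0.29, 0.59, 0.60, 0.11; count ≥ 0.49 → 3.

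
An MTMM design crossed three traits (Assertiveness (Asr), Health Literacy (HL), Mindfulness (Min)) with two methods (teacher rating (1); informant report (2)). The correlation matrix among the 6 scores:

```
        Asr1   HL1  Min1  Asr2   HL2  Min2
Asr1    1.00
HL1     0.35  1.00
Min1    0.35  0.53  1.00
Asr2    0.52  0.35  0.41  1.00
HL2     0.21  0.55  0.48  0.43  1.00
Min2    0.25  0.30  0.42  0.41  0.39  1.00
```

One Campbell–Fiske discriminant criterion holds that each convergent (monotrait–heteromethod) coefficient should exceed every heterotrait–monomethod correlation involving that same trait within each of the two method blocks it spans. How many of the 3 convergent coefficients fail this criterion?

1

Checking each validity diagonal entry against its comparison values:
Asr (methods 1·2): 0.52 vs {0.35, 0.43, 0.35, 0.41} → pass.
HL (methods 1·2): 0.55 vs {0.35, 0.43, 0.53, 0.39} → pass.
Min (methods 1·2): 0.42 vs {0.35, 0.41, 0.53, 0.39} → fail.
1 of 3 fail.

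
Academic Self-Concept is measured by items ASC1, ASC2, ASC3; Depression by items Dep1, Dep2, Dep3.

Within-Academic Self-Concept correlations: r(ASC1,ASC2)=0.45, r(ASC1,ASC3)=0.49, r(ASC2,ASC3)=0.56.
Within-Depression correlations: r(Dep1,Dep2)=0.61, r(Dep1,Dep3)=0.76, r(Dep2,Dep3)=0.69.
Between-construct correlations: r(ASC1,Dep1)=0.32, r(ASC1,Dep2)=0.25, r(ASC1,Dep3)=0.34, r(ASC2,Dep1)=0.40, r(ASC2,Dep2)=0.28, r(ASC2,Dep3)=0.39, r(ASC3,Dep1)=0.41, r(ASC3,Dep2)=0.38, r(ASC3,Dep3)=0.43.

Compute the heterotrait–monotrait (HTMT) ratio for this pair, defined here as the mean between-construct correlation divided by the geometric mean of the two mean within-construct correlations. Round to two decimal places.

Between-construct mean = 3.20/9 = 0.3556.
Mean within-ASC = 1.50/3 = 0.5000; mean within-Dep = 2.06/3 = 0.6867.
Geometric mean = √(0.5000 × 0.6867) = 0.5860.
HTMT = 0.3556 / 0.5860 = 0.61.

0.61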